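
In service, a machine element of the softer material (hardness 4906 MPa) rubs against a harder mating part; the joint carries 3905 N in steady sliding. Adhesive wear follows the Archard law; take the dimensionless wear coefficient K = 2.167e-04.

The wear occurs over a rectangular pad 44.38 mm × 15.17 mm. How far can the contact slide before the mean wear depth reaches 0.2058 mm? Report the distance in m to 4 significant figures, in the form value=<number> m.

Every step keeps full precision. The intermediates are displayed rounded. Rounded just once to four significant figures.
Convert: Hardness H = 4906 MPa = 4.906e+09 Pa.
Convert: Pad sides 44.38 mm × 15.17 mm = 0.04438 m × 0.01517 m. Contact area A = 0.04438 m × 0.01517 m = 6.732e-04 m².
Convert: Depth limit h_lim = 0.2058 mm = 2.058e-04 m.
Collected in SI base units: W = 3905 N, H = 4.906e+09 Pa, K = 2.167e-04.
Permissible volume V_lim = h_lim·A = 2.058e-04 · 6.732e-04 = 1.386e-07 m³.
Sliding life L = V_lim·H/(K·W) = 1.386e-07 · 4.906e+09 / (2.167e-04 · 3905) = 803.3 m.

value=803.3 m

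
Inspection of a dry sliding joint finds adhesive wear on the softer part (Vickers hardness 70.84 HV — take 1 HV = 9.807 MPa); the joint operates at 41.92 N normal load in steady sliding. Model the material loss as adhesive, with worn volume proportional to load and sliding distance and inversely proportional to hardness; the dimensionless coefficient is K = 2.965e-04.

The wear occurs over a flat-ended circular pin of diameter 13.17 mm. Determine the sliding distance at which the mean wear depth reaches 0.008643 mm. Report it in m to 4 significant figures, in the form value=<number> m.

value=65.81 m

The intermediates appear rounded. The algebra maintains full float precision. Rounded once at the end: four significant figures.
Convert: Hardness H = 70.84 HV × 9.807 MPa/HV = 694.7 MPa = 6.947e+08 Pa.
Convert: Pin diameter d = 13.17 mm = 0.01317 m. Contact area A = π·d²/4 = π·(0.01317 m)²/4 = 1.362e-04 m².
Convert: Depth limit h_lim = 0.008643 mm = 8.643e-06 m.
Expressed in SI base units: W = 41.92 N, H = 6.947e+08 Pa, K = 2.965e-04.
Allowed volume V_lim = h_lim·A = 8.643e-06 · 1.362e-04 = 1.177e-09 m³.
Sliding life L = V_lim·H/(K·W) = 1.177e-09 · 6.947e+08 / (2.965e-04 · 41.92) = 65.81 m.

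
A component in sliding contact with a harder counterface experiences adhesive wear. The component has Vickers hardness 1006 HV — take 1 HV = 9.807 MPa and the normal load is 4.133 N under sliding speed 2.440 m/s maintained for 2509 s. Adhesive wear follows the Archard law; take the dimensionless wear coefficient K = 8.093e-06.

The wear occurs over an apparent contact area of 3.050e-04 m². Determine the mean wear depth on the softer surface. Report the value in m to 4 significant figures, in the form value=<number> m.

value=6.805e-08 m

All arithmetic maintains exact precision, and intermediates are displayed rounded; rounded just once: four significant digits.
Convert: The distance L = v·t = 2.440 m/s × 2509 s = 6122 m.
Convert: Hardness H = 1006 HV × 9.807 MPa/HV = 9866 MPa = 9.866e+09 Pa.
Expressed in SI base units: W = 4.133 N, H = 9.866e+09 Pa, K = 8.093e-06.
By Archard's law, V = K·W·L/H = 8.093e-06 · 4.133 · 6122 / 9.866e+09 = 2.076e-11 m³.
Mean wear depth h = V/A = 2.076e-11 / 3.050e-04 = 6.805e-08 m.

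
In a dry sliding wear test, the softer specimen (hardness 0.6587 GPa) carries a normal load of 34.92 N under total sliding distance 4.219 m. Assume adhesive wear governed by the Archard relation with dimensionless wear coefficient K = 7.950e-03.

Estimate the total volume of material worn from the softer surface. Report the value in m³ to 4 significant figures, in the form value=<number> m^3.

value=1.778e-09 m^3

Every step maintains full float precision; quoted intermediates are rounded. Rounded just once: 4 significant digits.
Convert: Hardness H = 0.6587 GPa = 6.587e+08 Pa.
As SI base values: W = 34.92 N, H = 6.587e+08 Pa, K = 7.950e-03.
Apply Archard: V = K·W·L/H = 7.950e-03 · 34.92 · 4.219 / 6.587e+08 = 1.778e-09 m³.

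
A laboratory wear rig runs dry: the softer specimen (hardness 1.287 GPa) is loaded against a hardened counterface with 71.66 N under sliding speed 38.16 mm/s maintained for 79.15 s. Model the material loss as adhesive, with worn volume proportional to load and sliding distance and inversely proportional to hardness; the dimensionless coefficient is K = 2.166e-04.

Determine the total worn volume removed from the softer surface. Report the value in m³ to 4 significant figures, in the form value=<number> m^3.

All working math maintains exact precision, and shown intermediates are rounded, and rounded once at the end to four significant digits.
Sliding speed v = 38.16 mm/s = 0.03816 m/s. Distance L = v·t = 0.03816 m/s × 79.15 s = 3.020 m.
Hardness H = 1.287 GPa = 1.287e+09 Pa.
Restated in SI base units: W = 71.66 N, H = 1.287e+09 Pa, K = 2.166e-04.
Worn volume V = K·W·L/H = 2.166e-04 · 71.66 · 3.020 / 1.287e+09 = 3.643e-11 m³.

value=3.643e-11 m^3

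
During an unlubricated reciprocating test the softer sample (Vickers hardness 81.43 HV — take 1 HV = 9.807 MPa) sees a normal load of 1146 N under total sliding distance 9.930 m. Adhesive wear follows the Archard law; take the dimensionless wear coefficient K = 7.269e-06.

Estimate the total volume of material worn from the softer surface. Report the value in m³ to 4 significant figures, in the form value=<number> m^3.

value=1.036e-10 m^3

Intermediates are shown rounded. All arithmetic carries full float precision — a single final rounding to four significant digits.
Hardness H = 81.43 HV × 9.807 MPa/HV = 798.6 MPa = 7.986e+08 Pa.
SI base units throughout: W = 1146 N, H = 7.986e+08 Pa, K = 7.269e-06.
Volume removed: V = K·W·L/H = 7.269e-06 · 1146 · 9.930 / 7.986e+08 = 1.036e-10 m³.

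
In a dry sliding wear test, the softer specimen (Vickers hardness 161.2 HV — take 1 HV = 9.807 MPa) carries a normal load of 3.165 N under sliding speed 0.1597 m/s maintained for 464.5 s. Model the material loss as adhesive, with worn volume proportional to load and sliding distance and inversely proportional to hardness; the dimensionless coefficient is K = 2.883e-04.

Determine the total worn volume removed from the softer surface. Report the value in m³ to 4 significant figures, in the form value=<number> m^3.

Intermediates appear rounded; all working math runs at full float precision, and one final rounding to 4 significant figures.
Total distance L = v·t = 0.1597 m/s × 464.5 s = 74.18 m.
Hardness H = 161.2 HV × 9.807 MPa/HV = 1581 MPa = 1.581e+09 Pa.
In SI base units: W = 3.165 N, H = 1.581e+09 Pa, K = 2.883e-04.
Worn volume V = K·W·L/H = 2.883e-04 · 3.165 · 74.18 / 1.581e+09 = 4.282e-11 m³.

value=4.282e-11 m^3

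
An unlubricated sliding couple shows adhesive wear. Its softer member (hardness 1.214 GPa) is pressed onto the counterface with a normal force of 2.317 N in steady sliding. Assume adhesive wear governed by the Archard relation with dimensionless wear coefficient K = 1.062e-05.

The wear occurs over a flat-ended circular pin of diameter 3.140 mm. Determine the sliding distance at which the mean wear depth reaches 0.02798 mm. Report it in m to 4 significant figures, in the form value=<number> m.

value=1.069e+04 m

All arithmetic carries exact precision — quoted intermediates are rounded, and rounded once at the end to 4 significant digits.
Hardness H = 1.214 GPa = 1.214e+09 Pa.
Pin diameter d = 3.140 mm = 0.003140 m. Contact area A = π·d²/4 = π·(0.003140 m)²/4 = 7.744e-06 m².
Depth limit h_lim = 0.02798 mm = 2.798e-05 m.
SI base units throughout: W = 2.317 N, H = 1.214e+09 Pa, K = 1.062e-05.
Volume at the limit: V_lim = h_lim·A = 2.798e-05 · 7.744e-06 = 2.167e-10 m³.
So the life L = V_lim·H/(K·W) = 2.167e-10 · 1.214e+09 / (1.062e-05 · 2.317) = 1.069e+04 m.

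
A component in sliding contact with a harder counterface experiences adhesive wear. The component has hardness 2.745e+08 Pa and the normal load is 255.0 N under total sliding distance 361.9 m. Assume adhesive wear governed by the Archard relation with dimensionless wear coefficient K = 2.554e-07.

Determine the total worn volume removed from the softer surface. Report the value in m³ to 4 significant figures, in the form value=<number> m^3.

value=8.586e-11 m^3

The algebra holds exact precision. Intermediates are printed rounded, and rounded just once to four significant digits.
SI base units throughout: W = 255.0 N, H = 2.745e+08 Pa, K = 2.554e-07.
The Archard volume V = K·W·L/H = 2.554e-07 · 255.0 · 361.9 / 2.745e+08 = 8.586e-11 m³.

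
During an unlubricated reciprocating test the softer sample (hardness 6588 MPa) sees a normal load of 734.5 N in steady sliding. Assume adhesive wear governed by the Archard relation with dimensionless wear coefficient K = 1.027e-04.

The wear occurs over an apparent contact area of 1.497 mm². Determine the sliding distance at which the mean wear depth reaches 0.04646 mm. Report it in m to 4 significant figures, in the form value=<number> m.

The computation runs at full float precision — displayed values are rounded, and rounded just once: four significant digits.
Hardness H = 6588 MPa = 6.588e+09 Pa.
Contact area A = 1.497 mm² = 1.497e-06 m².
Depth limit h_lim = 0.04646 mm = 4.646e-05 m.
SI base units throughout: W = 734.5 N, H = 6.588e+09 Pa, K = 1.027e-04.
At the depth limit, V_lim = h_lim·A = 4.646e-05 · 1.497e-06 = 6.955e-11 m³.
Life L = V_lim·H/(K·W) = 6.955e-11 · 6.588e+09 / (1.027e-04 · 734.5) = 6.074 m.

value=6.074 m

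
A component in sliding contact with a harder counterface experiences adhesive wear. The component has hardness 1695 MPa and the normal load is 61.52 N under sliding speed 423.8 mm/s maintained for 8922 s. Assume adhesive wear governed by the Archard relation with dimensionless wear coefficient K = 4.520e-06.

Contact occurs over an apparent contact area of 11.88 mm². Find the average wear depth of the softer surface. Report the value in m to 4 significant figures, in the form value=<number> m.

Intermediate values are printed rounded — each operation runs at full precision. Rounded just once, at 4 significant digits.
Sliding speed v = 423.8 mm/s = 0.4238 m/s. Distance covered L = v·t = 0.4238 m/s × 8922 s = 3781 m.
Hardness H = 1695 MPa = 1.695e+09 Pa.
Contact area A = 11.88 mm² = 1.188e-05 m².
Collected in SI base units: W = 61.52 N, H = 1.695e+09 Pa, K = 4.520e-06.
Archard volume V = K·W·L/H = 4.520e-06 · 61.52 · 3781 / 1.695e+09 = 6.203e-10 m³.
Average depth h = V/A = 6.203e-10 / 1.188e-05 = 5.221e-05 m.

value=5.221e-05 m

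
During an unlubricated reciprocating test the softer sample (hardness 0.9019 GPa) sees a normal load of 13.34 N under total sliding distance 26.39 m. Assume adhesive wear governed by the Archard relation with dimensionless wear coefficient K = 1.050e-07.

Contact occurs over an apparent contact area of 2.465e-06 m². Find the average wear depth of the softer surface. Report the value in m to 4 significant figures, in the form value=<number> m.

Intermediates appear rounded, and the algebra maintains full precision; rounded just once, at 4 significant digits.
Convert: Hardness H = 0.9019 GPa = 9.019e+08 Pa.
In SI base units: W = 13.34 N, H = 9.019e+08 Pa, K = 1.050e-07.
The Archard volume V = K·W·L/H = 1.050e-07 · 13.34 · 26.39 / 9.019e+08 = 4.099e-14 m³.
Wear depth h = V/A = 4.099e-14 / 2.465e-06 = 1.663e-08 m.

value=1.663e-08 m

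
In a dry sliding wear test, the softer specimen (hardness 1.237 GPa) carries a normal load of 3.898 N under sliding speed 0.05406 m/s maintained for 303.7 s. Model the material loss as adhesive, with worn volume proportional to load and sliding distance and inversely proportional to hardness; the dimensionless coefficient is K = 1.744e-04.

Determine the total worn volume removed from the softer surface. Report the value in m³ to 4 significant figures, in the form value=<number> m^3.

value=9.023e-12 m^3

The intermediates are printed rounded, and every step keeps full precision. Rounded just once to four significant figures.
Convert: Path length L = v·t = 0.05406 m/s × 303.7 s = 16.42 m.
Convert: Hardness H = 1.237 GPa = 1.237e+09 Pa.
As SI base values: W = 3.898 N, H = 1.237e+09 Pa, K = 1.744e-04.
By Archard's law, V = K·W·L/H = 1.744e-04 · 3.898 · 16.42 / 1.237e+09 = 9.023e-12 m³.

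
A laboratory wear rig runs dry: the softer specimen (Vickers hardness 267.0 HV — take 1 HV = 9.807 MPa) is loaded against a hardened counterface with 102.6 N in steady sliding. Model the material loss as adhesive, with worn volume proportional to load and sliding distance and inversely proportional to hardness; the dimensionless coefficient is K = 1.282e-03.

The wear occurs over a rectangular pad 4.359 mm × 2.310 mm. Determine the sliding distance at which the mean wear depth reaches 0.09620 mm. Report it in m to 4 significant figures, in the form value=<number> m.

value=19.28 m

Intermediate values are displayed rounded; the computation keeps exact precision — rounded just once to 4 significant digits.
Hardness H = 267.0 HV × 9.807 MPa/HV = 2618 MPa = 2.618e+09 Pa.
Pad sides 4.359 mm × 2.310 mm = 0.004359 m × 0.002310 m. Contact area A = 0.004359 m × 0.002310 m = 1.007e-05 m².
Depth limit h_lim = 0.09620 mm = 9.620e-05 m.
SI base units throughout: W = 102.6 N, H = 2.618e+09 Pa, K = 1.282e-03.
Permissible volume V_lim = h_lim·A = 9.620e-05 · 1.007e-05 = 9.687e-10 m³.
So the life L = V_lim·H/(K·W) = 9.687e-10 · 2.618e+09 / (1.282e-03 · 102.6) = 19.28 m.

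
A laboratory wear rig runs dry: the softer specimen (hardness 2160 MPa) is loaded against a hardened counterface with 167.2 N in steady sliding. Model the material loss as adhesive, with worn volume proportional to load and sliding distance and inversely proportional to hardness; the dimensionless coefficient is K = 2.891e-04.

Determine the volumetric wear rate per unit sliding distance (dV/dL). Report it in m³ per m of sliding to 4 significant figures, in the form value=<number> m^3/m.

Every step maintains full float precision; the intermediates are displayed rounded, and one final rounding, at 4 significant figures.
Hardness H = 2160 MPa = 2.160e+09 Pa.
In SI base units, W = 167.2 N, H = 2.160e+09 Pa, K = 2.891e-04.
Sliding wear rate dV/dL = K·W/H, per unit distance: 2.891e-04 · 167.2 / 2.160e+09 = 2.238e-11 m³/m.

value=2.238e-11 m^3/m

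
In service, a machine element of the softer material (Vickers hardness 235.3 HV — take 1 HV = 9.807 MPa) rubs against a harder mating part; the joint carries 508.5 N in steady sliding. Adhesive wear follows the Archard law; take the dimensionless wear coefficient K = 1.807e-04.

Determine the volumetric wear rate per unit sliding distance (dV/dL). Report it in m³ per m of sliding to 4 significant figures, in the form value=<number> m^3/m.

The intermediates are displayed rounded. All arithmetic keeps full float precision; rounded once at the end: four significant figures.
Hardness H = 235.3 HV × 9.807 MPa/HV = 2308 MPa = 2.308e+09 Pa.
In SI base units: W = 508.5 N, H = 2.308e+09 Pa, K = 1.807e-04.
Wear rate dV/dL = K·W/H: 1.807e-04 · 508.5 / 2.308e+09 = 3.982e-11 m³/m.

value=3.982e-11 m^3/m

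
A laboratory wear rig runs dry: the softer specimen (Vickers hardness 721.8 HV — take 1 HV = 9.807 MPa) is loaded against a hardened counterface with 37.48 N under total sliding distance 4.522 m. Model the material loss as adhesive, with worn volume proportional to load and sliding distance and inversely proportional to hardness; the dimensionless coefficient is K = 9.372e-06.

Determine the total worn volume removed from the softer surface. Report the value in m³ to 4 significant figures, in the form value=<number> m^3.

Intermediates are displayed rounded, and all arithmetic runs at full precision, and a lone final rounding: 4 significant figures.
Convert: Hardness H = 721.8 HV × 9.807 MPa/HV = 7079 MPa = 7.079e+09 Pa.
Restated in SI base units: W = 37.48 N, H = 7.079e+09 Pa, K = 9.372e-06.
Worn volume V = K·W·L/H = 9.372e-06 · 37.48 · 4.522 / 7.079e+09 = 2.244e-13 m³.

value=2.244e-13 m^3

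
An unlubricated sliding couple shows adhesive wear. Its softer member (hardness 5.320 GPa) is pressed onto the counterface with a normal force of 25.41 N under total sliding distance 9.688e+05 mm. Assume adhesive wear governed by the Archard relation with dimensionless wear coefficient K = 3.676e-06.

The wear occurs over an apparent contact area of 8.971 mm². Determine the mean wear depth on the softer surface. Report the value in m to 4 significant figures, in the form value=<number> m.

All working math runs at full precision, and printed values are rounded; rounded once at the end, at four significant figures.
Convert: Distance covered L = 9.688e+05 mm = 968.8 m.
Convert: Hardness H = 5.320 GPa = 5.320e+09 Pa.
Convert: Contact area A = 8.971 mm² = 8.971e-06 m².
In SI base units: W = 25.41 N, H = 5.320e+09 Pa, K = 3.676e-06.
Archard volume V = K·W·L/H = 3.676e-06 · 25.41 · 968.8 / 5.320e+09 = 1.701e-11 m³.
Average depth h = V/A = 1.701e-11 / 8.971e-06 = 1.896e-06 m.

value=1.896e-06 m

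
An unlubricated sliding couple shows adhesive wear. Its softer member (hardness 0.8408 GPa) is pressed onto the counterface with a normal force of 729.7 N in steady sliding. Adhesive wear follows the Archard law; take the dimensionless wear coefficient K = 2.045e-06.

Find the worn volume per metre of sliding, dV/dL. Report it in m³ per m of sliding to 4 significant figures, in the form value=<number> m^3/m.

value=1.775e-12 m^3/m

The algebra keeps full precision. Displayed values are rounded. Rounded once at the end to 4 significant digits.
Convert: Hardness H = 0.8408 GPa = 8.408e+08 Pa.
Working in SI base units: W = 729.7 N, H = 8.408e+08 Pa, K = 2.045e-06.
Volumetric rate dV/dL = K·W/H (independent of L): 2.045e-06 · 729.7 / 8.408e+08 = 1.775e-12 m³/m.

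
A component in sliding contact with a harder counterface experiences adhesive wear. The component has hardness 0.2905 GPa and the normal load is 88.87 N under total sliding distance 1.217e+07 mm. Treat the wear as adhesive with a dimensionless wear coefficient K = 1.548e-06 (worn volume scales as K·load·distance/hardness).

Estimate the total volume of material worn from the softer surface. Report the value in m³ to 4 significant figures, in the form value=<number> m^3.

The algebra maintains exact precision, and shown intermediates are rounded, and rounded just once to four significant figures.
Convert: Distance covered L = 1.217e+07 mm = 1.217e+04 m.
Convert: Hardness H = 0.2905 GPa = 2.905e+08 Pa.
SI base units throughout: W = 88.87 N, H = 2.905e+08 Pa, K = 1.548e-06.
Wear volume V = K·W·L/H = 1.548e-06 · 88.87 · 1.217e+04 / 2.905e+08 = 5.763e-09 m³.

value=5.763e-09 m^3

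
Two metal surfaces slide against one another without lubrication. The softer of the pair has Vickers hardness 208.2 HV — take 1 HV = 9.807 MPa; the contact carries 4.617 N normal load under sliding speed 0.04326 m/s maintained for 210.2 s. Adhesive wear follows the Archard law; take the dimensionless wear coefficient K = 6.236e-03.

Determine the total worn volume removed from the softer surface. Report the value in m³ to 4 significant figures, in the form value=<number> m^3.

Displayed values are rounded, and all arithmetic maintains full precision, and one last rounding to 4 significant digits.
Sliding distance L = v·t = 0.04326 m/s × 210.2 s = 9.093 m.
Hardness H = 208.2 HV × 9.807 MPa/HV = 2042 MPa = 2.042e+09 Pa.
In SI base units, W = 4.617 N, H = 2.042e+09 Pa, K = 6.236e-03.
Worn volume V = K·W·L/H = 6.236e-03 · 4.617 · 9.093 / 2.042e+09 = 1.282e-10 m³.

value=1.282e-10 m^3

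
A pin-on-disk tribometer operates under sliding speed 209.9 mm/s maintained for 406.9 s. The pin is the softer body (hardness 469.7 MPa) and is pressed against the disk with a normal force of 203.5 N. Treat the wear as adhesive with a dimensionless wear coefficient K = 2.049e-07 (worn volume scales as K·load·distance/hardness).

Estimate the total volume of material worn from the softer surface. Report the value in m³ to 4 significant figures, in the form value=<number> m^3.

Every step carries full float precision; quoted intermediates are rounded — one last rounding, at 4 significant digits.
Sliding speed v = 209.9 mm/s = 0.2099 m/s. The distance L = v·t = 0.2099 m/s × 406.9 s = 85.41 m.
Hardness H = 469.7 MPa = 4.697e+08 Pa.
As SI base values: W = 203.5 N, H = 4.697e+08 Pa, K = 2.049e-07.
Volume removed: V = K·W·L/H = 2.049e-07 · 203.5 · 85.41 / 4.697e+08 = 7.582e-12 m³.

value=7.582e-12 m^3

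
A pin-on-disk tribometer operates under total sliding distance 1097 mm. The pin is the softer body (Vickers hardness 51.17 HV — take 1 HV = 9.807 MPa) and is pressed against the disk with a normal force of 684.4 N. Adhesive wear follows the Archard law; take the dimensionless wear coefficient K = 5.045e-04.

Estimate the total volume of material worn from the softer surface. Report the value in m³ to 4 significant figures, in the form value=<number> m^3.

Each operation holds full precision. Intermediate values are printed rounded — rounded just once: four significant figures.
Distance L = 1097 mm = 1.097 m.
Hardness H = 51.17 HV × 9.807 MPa/HV = 501.8 MPa = 5.018e+08 Pa.
Restated in SI base units: W = 684.4 N, H = 5.018e+08 Pa, K = 5.045e-04.
By Archard's law, V = K·W·L/H = 5.045e-04 · 684.4 · 1.097 / 5.018e+08 = 7.548e-10 m³.

value=7.548e-10 m^3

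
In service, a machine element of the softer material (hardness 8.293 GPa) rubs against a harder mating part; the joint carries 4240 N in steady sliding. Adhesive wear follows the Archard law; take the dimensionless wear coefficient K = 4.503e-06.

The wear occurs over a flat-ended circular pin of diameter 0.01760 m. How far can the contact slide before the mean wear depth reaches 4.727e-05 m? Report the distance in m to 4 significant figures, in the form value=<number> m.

Quoted intermediates are rounded — each operation holds full float precision. Rounded once at the end to 4 significant digits.
Hardness H = 8.293 GPa = 8.293e+09 Pa.
Contact area A = π·d²/4 = π·(0.01760 m)²/4 = 2.433e-04 m².
As SI base values: W = 4240 N, H = 8.293e+09 Pa, K = 4.503e-06.
At the depth limit, V_lim = h_lim·A = 4.727e-05 · 2.433e-04 = 1.150e-08 m³.
Life L = V_lim·H/(K·W) = 1.150e-08 · 8.293e+09 / (4.503e-06 · 4240) = 4995 m.

value=4995 m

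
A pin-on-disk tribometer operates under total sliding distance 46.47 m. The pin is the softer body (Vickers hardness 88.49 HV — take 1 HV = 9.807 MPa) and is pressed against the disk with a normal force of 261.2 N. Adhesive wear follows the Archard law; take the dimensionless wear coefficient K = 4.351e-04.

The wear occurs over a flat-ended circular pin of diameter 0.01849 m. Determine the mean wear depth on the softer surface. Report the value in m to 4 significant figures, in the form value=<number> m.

Intermediate values are displayed rounded — all working math runs at full precision. Rounded once at the end to 4 significant figures.
Convert: Hardness H = 88.49 HV × 9.807 MPa/HV = 867.8 MPa = 8.678e+08 Pa.
Convert: Contact area A = π·d²/4 = π·(0.01849 m)²/4 = 2.685e-04 m².
Expressed in SI base units: W = 261.2 N, H = 8.678e+08 Pa, K = 4.351e-04.
The Archard volume V = K·W·L/H = 4.351e-04 · 261.2 · 46.47 / 8.678e+08 = 6.086e-09 m³.
Average depth h = V/A = 6.086e-09 / 2.685e-04 = 2.266e-05 m.

value=2.266e-05 m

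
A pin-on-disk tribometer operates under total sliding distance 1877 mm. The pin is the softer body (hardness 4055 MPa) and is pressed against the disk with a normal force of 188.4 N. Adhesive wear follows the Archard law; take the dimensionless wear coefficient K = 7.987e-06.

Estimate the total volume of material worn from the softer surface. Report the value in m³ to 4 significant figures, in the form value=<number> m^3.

value=6.965e-13 m^3

The algebra holds exact precision. Intermediates are shown rounded; one last rounding: four significant figures.
The distance L = 1877 mm = 1.877 m.
Hardness H = 4055 MPa = 4.055e+09 Pa.
In SI base units: W = 188.4 N, H = 4.055e+09 Pa, K = 7.987e-06.
Apply Archard: V = K·W·L/H = 7.987e-06 · 188.4 · 1.877 / 4.055e+09 = 6.965e-13 m³.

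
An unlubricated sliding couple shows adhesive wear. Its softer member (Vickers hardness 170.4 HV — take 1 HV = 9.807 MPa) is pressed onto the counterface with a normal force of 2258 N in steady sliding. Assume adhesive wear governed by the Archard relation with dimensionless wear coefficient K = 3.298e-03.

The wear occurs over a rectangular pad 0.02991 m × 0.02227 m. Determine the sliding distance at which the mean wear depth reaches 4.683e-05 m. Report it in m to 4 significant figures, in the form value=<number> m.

value=7.000 m

Displayed values are rounded, and the computation holds full float precision, and one final rounding: 4 significant digits.
Hardness H = 170.4 HV × 9.807 MPa/HV = 1671 MPa = 1.671e+09 Pa.
Contact area A = 0.02991 m × 0.02227 m = 6.661e-04 m².
As SI base values: W = 2258 N, H = 1.671e+09 Pa, K = 3.298e-03.
Limit volume V_lim = h_lim·A = 4.683e-05 · 6.661e-04 = 3.119e-08 m³.
So the life L = V_lim·H/(K·W) = 3.119e-08 · 1.671e+09 / (3.298e-03 · 2258) = 7.000 m.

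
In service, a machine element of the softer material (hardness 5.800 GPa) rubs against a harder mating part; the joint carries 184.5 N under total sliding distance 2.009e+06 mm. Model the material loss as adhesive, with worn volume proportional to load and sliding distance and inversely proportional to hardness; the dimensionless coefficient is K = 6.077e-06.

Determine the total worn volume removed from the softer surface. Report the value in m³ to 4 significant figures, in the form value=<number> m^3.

value=3.884e-10 m^3

Intermediates are displayed rounded; every step carries full precision, and a single final rounding, at four significant digits.
Path length L = 2.009e+06 mm = 2009 m.
Hardness H = 5.800 GPa = 5.800e+09 Pa.
SI base units throughout: W = 184.5 N, H = 5.800e+09 Pa, K = 6.077e-06.
The Archard volume V = K·W·L/H = 6.077e-06 · 184.5 · 2009 / 5.800e+09 = 3.884e-10 m³.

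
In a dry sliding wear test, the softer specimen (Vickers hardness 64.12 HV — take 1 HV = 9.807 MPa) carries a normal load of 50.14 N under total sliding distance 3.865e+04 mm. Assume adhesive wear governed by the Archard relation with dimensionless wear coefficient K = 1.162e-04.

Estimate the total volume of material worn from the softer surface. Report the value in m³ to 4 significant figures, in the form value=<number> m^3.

Intermediates are displayed rounded; all arithmetic runs at full precision, and one last rounding: 4 significant digits.
The distance L = 3.865e+04 mm = 38.65 m.
Hardness H = 64.12 HV × 9.807 MPa/HV = 628.8 MPa = 6.288e+08 Pa.
Expressed in SI base units: W = 50.14 N, H = 6.288e+08 Pa, K = 1.162e-04.
By Archard's law, V = K·W·L/H = 1.162e-04 · 50.14 · 38.65 / 6.288e+08 = 3.581e-10 m³.

value=3.581e-10 m^3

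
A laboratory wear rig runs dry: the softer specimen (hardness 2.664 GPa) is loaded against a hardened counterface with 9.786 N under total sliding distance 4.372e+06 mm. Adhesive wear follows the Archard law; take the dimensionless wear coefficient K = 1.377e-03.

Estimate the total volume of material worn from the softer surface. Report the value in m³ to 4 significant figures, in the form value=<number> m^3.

value=2.211e-08 m^3

The algebra carries exact precision, and intermediate values are displayed rounded — a single final rounding: 4 significant figures.
Sliding distance L = 4.372e+06 mm = 4372 m.
Hardness H = 2.664 GPa = 2.664e+09 Pa.
In SI base units, W = 9.786 N, H = 2.664e+09 Pa, K = 1.377e-03.
By Archard's law, V = K·W·L/H = 1.377e-03 · 9.786 · 4372 / 2.664e+09 = 2.211e-08 m³.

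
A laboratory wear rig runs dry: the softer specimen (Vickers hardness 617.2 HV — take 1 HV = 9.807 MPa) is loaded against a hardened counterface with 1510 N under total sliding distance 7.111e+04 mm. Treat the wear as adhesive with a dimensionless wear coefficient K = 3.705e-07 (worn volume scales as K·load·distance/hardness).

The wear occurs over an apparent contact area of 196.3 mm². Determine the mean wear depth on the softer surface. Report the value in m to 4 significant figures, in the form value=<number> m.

value=3.348e-08 m

Every step keeps full precision, and intermediates are displayed rounded, and rounded once at the end, at four significant digits.
Convert: Path length L = 7.111e+04 mm = 71.11 m.
Convert: Hardness H = 617.2 HV × 9.807 MPa/HV = 6053 MPa = 6.053e+09 Pa.
Convert: Contact area A = 196.3 mm² = 1.963e-04 m².
SI base units throughout: W = 1510 N, H = 6.053e+09 Pa, K = 3.705e-07.
By Archard's law, V = K·W·L/H = 3.705e-07 · 1510 · 71.11 / 6.053e+09 = 6.573e-12 m³.
Mean depth h = V/A = 6.573e-12 / 1.963e-04 = 3.348e-08 m.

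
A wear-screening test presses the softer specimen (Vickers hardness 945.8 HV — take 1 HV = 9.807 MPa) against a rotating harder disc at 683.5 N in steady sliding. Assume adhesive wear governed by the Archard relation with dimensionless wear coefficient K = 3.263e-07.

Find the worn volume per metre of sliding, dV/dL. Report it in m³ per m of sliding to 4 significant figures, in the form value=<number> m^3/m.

value=2.404e-14 m^3/m

Every step maintains exact precision; printed values are rounded. Rounded once at the end, at four significant digits.
Hardness H = 945.8 HV × 9.807 MPa/HV = 9275 MPa = 9.275e+09 Pa.
As SI base values: W = 683.5 N, H = 9.275e+09 Pa, K = 3.263e-07.
Volumetric rate dV/dL = K·W/H, so: 3.263e-07 · 683.5 / 9.275e+09 = 2.404e-14 m³/m.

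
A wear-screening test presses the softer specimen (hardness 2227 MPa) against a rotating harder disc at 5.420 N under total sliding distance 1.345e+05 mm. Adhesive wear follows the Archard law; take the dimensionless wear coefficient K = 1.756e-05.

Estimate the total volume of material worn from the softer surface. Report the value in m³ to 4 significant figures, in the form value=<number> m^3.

value=5.748e-12 m^3

The algebra keeps full precision; the intermediates are printed rounded, and one last rounding to 4 significant figures.
Total distance L = 1.345e+05 mm = 134.5 m.
Hardness H = 2227 MPa = 2.227e+09 Pa.
Expressed in SI base units: W = 5.420 N, H = 2.227e+09 Pa, K = 1.756e-05.
By Archard's law, V = K·W·L/H = 1.756e-05 · 5.420 · 134.5 / 2.227e+09 = 5.748e-12 m³.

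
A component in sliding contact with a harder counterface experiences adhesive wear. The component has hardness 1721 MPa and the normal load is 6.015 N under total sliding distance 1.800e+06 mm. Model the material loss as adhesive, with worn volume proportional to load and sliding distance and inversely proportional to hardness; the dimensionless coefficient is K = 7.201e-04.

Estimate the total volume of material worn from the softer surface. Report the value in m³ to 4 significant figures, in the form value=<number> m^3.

The intermediates appear rounded. The algebra carries exact precision. Rounded just once: 4 significant figures.
Convert: Distance L = 1.800e+06 mm = 1800 m.
Convert: Hardness H = 1721 MPa = 1.721e+09 Pa.
Collected in SI base units: W = 6.015 N, H = 1.721e+09 Pa, K = 7.201e-04.
Worn volume V = K·W·L/H = 7.201e-04 · 6.015 · 1800 / 1.721e+09 = 4.530e-09 m³.

value=4.530e-09 m^3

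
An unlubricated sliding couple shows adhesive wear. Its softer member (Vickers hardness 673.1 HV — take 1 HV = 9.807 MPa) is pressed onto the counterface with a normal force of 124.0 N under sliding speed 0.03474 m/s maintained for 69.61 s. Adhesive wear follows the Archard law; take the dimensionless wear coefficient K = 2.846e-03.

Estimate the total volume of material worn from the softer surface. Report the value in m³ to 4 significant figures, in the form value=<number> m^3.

value=1.293e-10 m^3

The computation keeps full float precision, and intermediates are shown rounded; a lone final rounding, at four significant digits.
Path length L = v·t = 0.03474 m/s × 69.61 s = 2.418 m.
Hardness H = 673.1 HV × 9.807 MPa/HV = 6601 MPa = 6.601e+09 Pa.
In SI base units: W = 124.0 N, H = 6.601e+09 Pa, K = 2.846e-03.
The Archard volume V = K·W·L/H = 2.846e-03 · 124.0 · 2.418 / 6.601e+09 = 1.293e-10 m³.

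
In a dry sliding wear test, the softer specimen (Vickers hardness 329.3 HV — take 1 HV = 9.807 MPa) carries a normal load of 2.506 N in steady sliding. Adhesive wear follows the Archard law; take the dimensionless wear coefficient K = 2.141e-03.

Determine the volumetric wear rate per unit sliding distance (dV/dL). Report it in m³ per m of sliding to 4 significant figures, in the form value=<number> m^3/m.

Intermediates appear rounded, and all working math carries full precision — one final rounding to 4 significant digits.
Convert: Hardness H = 329.3 HV × 9.807 MPa/HV = 3229 MPa = 3.229e+09 Pa.
Restated in SI base units: W = 2.506 N, H = 3.229e+09 Pa, K = 2.141e-03.
Rate of wear dV/dL = K·W/H: 2.141e-03 · 2.506 / 3.229e+09 = 1.661e-12 m³/m.

value=1.661e-12 m^3/m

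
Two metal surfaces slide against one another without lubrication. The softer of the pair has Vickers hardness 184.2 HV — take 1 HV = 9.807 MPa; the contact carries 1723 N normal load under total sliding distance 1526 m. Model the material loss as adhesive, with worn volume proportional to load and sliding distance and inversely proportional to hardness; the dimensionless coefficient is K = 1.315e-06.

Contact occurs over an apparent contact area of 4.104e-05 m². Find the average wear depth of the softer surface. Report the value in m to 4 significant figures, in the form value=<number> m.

value=4.664e-05 m

Intermediates are printed rounded; the algebra holds exact precision, and rounded just once to 4 significant digits.
Hardness H = 184.2 HV × 9.807 MPa/HV = 1806 MPa = 1.806e+09 Pa.
In SI base units, W = 1723 N, H = 1.806e+09 Pa, K = 1.315e-06.
Archard volume V = K·W·L/H = 1.315e-06 · 1723 · 1526 / 1.806e+09 = 1.914e-09 m³.
Depth of wear h = V/A = 1.914e-09 / 4.104e-05 = 4.664e-05 m.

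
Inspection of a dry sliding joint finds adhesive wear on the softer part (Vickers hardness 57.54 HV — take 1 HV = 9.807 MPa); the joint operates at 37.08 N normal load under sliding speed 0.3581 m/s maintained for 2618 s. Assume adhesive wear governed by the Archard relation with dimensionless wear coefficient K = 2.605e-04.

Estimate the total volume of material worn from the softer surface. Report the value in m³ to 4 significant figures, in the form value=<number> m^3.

The computation maintains full float precision — quoted intermediates are rounded, and a lone final rounding, at four significant digits.
Convert: Distance covered L = v·t = 0.3581 m/s × 2618 s = 937.5 m.
Convert: Hardness H = 57.54 HV × 9.807 MPa/HV = 564.3 MPa = 5.643e+08 Pa.
SI base units throughout: W = 37.08 N, H = 5.643e+08 Pa, K = 2.605e-04.
Archard relation: V = K·W·L/H = 2.605e-04 · 37.08 · 937.5 / 5.643e+08 = 1.605e-08 m³.

value=1.605e-08 m^3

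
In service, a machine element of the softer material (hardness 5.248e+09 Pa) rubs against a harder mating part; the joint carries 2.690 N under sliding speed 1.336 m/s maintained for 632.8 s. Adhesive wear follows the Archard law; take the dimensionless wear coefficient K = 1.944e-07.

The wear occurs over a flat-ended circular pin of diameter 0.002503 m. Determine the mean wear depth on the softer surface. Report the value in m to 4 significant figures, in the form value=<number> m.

Intermediate values are displayed rounded. Each operation runs at exact precision — a lone final rounding to 4 significant digits.
Convert: Path length L = v·t = 1.336 m/s × 632.8 s = 845.4 m.
Convert: Contact area A = π·d²/4 = π·(0.002503 m)²/4 = 4.921e-06 m².
As SI base values: W = 2.690 N, H = 5.248e+09 Pa, K = 1.944e-07.
The Archard volume V = K·W·L/H = 1.944e-07 · 2.690 · 845.4 / 5.248e+09 = 8.424e-14 m³.
Depth h = V/A = 8.424e-14 / 4.921e-06 = 1.712e-08 m.

value=1.712e-08 m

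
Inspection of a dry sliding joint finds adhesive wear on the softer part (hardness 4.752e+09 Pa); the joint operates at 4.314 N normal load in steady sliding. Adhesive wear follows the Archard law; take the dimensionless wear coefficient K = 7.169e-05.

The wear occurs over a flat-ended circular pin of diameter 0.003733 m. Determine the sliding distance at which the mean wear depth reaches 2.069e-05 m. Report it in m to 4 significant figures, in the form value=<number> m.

Intermediates are displayed rounded, and each operation maintains full precision; a single final rounding: four significant digits.
Convert: Contact area A = π·d²/4 = π·(0.003733 m)²/4 = 1.094e-05 m².
In SI base units: W = 4.314 N, H = 4.752e+09 Pa, K = 7.169e-05.
Limit volume V_lim = h_lim·A = 2.069e-05 · 1.094e-05 = 2.264e-10 m³.
So the life L = V_lim·H/(K·W) = 2.264e-10 · 4.752e+09 / (7.169e-05 · 4.314) = 3479 m.

value=3479 m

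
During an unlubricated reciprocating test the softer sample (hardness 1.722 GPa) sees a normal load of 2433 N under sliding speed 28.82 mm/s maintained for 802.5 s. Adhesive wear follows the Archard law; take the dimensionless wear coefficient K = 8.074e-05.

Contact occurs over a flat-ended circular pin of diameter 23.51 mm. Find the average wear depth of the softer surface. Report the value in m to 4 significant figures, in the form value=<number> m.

value=6.078e-06 m

Printed values are rounded, and the computation holds exact precision. Rounded just once: four significant digits.
Sliding speed v = 28.82 mm/s = 0.02882 m/s. Distance covered L = v·t = 0.02882 m/s × 802.5 s = 23.13 m.
Hardness H = 1.722 GPa = 1.722e+09 Pa.
Pin diameter d = 23.51 mm = 0.02351 m. Contact area A = π·d²/4 = π·(0.02351 m)²/4 = 4.341e-04 m².
Expressed in SI base units: W = 2433 N, H = 1.722e+09 Pa, K = 8.074e-05.
The Archard volume V = K·W·L/H = 8.074e-05 · 2433 · 23.13 / 1.722e+09 = 2.638e-09 m³.
Mean wear depth h = V/A = 2.638e-09 / 4.341e-04 = 6.078e-06 m.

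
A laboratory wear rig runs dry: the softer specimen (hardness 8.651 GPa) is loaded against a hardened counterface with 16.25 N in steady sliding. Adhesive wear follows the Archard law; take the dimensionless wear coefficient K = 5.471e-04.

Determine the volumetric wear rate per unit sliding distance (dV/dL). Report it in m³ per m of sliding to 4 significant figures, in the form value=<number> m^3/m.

All working math holds full precision, and intermediates are printed rounded — a single final rounding: four significant figures.
Convert: Hardness H = 8.651 GPa = 8.651e+09 Pa.
Working in SI base units: W = 16.25 N, H = 8.651e+09 Pa, K = 5.471e-04.
Wear rate dV/dL = K·W/H (independent of L): 5.471e-04 · 16.25 / 8.651e+09 = 1.028e-12 m³/m.

value=1.028e-12 m^3/m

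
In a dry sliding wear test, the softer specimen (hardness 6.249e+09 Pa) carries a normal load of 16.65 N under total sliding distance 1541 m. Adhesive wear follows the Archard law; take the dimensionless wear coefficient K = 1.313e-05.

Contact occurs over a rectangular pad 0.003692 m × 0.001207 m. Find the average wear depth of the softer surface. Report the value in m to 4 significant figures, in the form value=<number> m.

value=1.210e-05 m

Every step carries full precision. Displayed values are rounded; rounded once at the end to 4 significant figures.
Contact area A = 0.003692 m × 0.001207 m = 4.456e-06 m².
Expressed in SI base units: W = 16.65 N, H = 6.249e+09 Pa, K = 1.313e-05.
Worn volume V = K·W·L/H = 1.313e-05 · 16.65 · 1541 / 6.249e+09 = 5.391e-11 m³.
Depth of wear h = V/A = 5.391e-11 / 4.456e-06 = 1.210e-05 m.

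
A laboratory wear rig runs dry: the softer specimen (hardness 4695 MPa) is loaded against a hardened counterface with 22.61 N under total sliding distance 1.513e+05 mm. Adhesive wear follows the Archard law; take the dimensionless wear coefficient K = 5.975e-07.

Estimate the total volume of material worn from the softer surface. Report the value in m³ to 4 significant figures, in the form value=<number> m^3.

All arithmetic keeps full float precision — shown intermediates are rounded; one last rounding: four significant figures.
The distance L = 1.513e+05 mm = 151.3 m.
Hardness H = 4695 MPa = 4.695e+09 Pa.
Collected in SI base units: W = 22.61 N, H = 4.695e+09 Pa, K = 5.975e-07.
Volume removed: V = K·W·L/H = 5.975e-07 · 22.61 · 151.3 / 4.695e+09 = 4.354e-13 m³.

value=4.354e-13 m^3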